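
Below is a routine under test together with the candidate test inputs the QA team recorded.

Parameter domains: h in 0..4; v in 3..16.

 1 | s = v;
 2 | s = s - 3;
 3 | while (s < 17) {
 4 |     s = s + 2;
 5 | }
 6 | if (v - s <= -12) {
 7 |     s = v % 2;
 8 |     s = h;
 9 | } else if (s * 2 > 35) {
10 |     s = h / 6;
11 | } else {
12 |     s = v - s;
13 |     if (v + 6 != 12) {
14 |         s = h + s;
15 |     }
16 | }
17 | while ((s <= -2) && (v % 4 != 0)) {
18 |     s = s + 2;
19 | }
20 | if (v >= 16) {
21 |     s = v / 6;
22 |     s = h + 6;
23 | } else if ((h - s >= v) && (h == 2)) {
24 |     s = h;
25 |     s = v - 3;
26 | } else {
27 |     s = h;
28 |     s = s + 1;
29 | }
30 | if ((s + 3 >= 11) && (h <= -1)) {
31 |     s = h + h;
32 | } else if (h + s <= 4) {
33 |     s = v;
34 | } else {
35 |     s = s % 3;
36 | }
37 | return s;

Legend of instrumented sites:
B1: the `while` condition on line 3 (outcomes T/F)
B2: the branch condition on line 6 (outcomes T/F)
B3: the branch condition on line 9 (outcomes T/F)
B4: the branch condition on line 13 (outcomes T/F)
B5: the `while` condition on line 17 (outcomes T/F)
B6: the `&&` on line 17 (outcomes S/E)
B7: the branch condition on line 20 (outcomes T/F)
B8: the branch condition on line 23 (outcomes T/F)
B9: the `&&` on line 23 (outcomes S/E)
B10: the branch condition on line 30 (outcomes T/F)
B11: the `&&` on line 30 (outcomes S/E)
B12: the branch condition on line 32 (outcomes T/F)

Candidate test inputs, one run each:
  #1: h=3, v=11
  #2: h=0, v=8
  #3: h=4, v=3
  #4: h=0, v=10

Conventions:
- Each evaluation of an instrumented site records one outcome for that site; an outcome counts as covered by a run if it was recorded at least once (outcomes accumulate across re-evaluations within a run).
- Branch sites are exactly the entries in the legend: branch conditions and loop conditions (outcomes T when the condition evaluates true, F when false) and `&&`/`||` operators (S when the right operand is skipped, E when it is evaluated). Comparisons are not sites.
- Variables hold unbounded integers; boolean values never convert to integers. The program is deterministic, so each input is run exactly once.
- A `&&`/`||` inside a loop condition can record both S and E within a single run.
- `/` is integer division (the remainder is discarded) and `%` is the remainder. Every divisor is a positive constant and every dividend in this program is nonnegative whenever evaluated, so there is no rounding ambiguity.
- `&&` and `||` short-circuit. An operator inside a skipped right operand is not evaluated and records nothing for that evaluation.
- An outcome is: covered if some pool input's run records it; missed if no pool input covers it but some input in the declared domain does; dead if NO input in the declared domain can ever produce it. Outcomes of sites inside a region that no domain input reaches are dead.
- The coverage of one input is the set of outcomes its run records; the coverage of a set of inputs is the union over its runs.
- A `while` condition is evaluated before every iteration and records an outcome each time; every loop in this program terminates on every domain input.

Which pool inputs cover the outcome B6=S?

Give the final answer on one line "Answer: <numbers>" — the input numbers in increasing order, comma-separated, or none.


input #1 (h=3, v=11): records B6=S
input #2 (h=0, v=8): does not record B6=S
input #3 (h=4, v=3): records B6=S
input #4 (h=0, v=10): records B6=S
Answer: 1, 3, 4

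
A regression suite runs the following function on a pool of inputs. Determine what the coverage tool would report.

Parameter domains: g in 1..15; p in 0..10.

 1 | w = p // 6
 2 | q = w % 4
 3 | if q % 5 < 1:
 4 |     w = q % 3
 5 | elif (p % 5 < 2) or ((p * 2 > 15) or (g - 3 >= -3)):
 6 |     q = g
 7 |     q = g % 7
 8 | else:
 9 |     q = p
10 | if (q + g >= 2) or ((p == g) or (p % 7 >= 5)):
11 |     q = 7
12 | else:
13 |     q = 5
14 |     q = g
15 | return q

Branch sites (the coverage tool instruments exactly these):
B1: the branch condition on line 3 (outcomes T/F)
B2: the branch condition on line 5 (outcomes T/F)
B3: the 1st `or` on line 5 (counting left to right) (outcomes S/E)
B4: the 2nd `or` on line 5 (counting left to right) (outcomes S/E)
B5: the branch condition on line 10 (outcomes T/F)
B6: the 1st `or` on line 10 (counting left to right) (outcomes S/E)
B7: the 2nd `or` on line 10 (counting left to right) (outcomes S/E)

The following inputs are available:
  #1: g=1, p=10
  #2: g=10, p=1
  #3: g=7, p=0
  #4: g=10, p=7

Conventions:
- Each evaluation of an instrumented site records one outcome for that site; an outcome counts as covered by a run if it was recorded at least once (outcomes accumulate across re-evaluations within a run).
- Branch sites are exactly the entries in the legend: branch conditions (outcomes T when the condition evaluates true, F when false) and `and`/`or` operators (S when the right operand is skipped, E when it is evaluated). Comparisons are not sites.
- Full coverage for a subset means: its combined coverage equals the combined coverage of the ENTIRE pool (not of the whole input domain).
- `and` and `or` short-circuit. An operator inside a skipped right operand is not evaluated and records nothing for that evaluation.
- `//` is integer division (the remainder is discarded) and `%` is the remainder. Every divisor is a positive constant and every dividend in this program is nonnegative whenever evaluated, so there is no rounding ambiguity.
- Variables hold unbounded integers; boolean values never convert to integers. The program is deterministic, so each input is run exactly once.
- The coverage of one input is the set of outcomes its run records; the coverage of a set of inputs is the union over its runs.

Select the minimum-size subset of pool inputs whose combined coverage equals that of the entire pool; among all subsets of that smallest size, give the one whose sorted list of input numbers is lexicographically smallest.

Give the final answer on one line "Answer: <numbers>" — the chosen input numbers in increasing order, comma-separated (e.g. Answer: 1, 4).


input #1 (g=1, p=10): events B1->F, B3->S, B2->T, B6->S, B5->T; covers B1=F, B2=T, B3=S, B5=T, B6=S
input #2 (g=10, p=1): events B1->T, B6->S, B5->T; covers B1=T, B5=T, B6=S
input #3 (g=7, p=0): events B1->T, B6->S, B5->T; covers B1=T, B5=T, B6=S
input #4 (g=10, p=7): events B1->F, B3->E, B4->E, B2->T, B6->S, B5->T; covers B1=F, B2=T, B3=E, B4=E, B5=T, B6=S
the full pool covers 8 outcomes: B1=T, B1=F, B2=T, B3=S, B3=E, B4=E, B5=T, B6=S
checked all size-1 subsets: none covers 8 outcomes (max 6/8)
checked all size-2 subsets: none covers 8 outcomes (max 7/8)
at size 3, {1, 2, 4} reaches all 8 outcomes; every lexicographically earlier size-3 subset fails
Answer: 1, 2, 4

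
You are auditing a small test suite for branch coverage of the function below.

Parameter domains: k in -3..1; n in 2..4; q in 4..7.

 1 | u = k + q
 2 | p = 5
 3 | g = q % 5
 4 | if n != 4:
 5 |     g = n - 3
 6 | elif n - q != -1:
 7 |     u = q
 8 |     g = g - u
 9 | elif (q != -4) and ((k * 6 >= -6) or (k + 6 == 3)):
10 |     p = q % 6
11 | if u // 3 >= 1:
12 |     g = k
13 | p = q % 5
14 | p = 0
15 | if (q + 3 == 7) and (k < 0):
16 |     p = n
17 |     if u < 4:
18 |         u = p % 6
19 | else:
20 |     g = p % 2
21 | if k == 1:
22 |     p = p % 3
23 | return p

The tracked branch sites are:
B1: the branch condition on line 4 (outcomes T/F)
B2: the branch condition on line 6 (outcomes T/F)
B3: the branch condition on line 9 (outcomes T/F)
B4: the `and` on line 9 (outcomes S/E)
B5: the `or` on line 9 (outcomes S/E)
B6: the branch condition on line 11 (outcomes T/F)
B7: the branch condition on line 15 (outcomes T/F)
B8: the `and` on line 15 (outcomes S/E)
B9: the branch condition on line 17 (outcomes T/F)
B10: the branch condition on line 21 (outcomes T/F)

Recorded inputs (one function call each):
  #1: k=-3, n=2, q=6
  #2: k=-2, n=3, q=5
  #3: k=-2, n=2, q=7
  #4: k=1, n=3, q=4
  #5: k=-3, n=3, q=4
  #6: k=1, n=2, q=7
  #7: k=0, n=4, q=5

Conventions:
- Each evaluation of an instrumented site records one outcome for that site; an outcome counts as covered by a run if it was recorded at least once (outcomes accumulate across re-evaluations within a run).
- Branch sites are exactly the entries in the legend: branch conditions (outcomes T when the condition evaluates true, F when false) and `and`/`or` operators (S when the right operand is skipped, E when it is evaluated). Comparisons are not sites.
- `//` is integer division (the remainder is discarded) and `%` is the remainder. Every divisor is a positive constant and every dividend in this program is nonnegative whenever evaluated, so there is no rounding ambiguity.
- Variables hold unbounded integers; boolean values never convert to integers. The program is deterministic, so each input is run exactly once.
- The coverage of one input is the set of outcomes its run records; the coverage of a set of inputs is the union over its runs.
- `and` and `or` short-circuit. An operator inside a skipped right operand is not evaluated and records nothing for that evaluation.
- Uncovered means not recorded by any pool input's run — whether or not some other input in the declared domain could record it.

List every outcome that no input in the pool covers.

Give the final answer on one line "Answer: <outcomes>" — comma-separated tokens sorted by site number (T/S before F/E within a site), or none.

input #1 (k=-3, n=2, q=6): events B1->T, B6->T, B8->S, B7->F, B10->F; covers B1=T, B6=T, B7=F, B8=S, B10=F
input #2 (k=-2, n=3, q=5): events B1->T, B6->T, B8->S, B7->F, B10->F; covers B1=T, B6=T, B7=F, B8=S, B10=F
input #3 (k=-2, n=2, q=7): events B1->T, B6->T, B8->S, B7->F, B10->F; covers B1=T, B6=T, B7=F, B8=S, B10=F
input #4 (k=1, n=3, q=4): events B1->T, B6->T, B8->E, B7->F, B10->T; covers B1=T, B6=T, B7=F, B8=E, B10=T
input #5 (k=-3, n=3, q=4): events B1->T, B6->F, B8->E, B7->T, B9->T, B10->F; covers B1=T, B6=F, B7=T, B8=E, B9=T, B10=F
input #6 (k=1, n=2, q=7): events B1->T, B6->T, B8->S, B7->F, B10->T; covers B1=T, B6=T, B7=F, B8=S, B10=T
input #7 (k=0, n=4, q=5): events B1->F, B2->F, B4->E, B5->S, B3->T, B6->T, B8->S, B7->F, B10->F; covers B1=F, B2=F, B3=T, B4=E, B5=S, B6=T, B7=F, B8=S, B10=F
union over the pool: B1=T, B1=F, B2=F, B3=T, B4=E, B5=S, B6=T, B6=F, B7=T, B7=F, B8=S, B8=E, B9=T, B10=T, B10=F
uncovered (5 of 20): B2=T, B3=F, B4=S, B5=E, B9=F

Answer: B2=T, B3=F, B4=S, B5=E, B9=F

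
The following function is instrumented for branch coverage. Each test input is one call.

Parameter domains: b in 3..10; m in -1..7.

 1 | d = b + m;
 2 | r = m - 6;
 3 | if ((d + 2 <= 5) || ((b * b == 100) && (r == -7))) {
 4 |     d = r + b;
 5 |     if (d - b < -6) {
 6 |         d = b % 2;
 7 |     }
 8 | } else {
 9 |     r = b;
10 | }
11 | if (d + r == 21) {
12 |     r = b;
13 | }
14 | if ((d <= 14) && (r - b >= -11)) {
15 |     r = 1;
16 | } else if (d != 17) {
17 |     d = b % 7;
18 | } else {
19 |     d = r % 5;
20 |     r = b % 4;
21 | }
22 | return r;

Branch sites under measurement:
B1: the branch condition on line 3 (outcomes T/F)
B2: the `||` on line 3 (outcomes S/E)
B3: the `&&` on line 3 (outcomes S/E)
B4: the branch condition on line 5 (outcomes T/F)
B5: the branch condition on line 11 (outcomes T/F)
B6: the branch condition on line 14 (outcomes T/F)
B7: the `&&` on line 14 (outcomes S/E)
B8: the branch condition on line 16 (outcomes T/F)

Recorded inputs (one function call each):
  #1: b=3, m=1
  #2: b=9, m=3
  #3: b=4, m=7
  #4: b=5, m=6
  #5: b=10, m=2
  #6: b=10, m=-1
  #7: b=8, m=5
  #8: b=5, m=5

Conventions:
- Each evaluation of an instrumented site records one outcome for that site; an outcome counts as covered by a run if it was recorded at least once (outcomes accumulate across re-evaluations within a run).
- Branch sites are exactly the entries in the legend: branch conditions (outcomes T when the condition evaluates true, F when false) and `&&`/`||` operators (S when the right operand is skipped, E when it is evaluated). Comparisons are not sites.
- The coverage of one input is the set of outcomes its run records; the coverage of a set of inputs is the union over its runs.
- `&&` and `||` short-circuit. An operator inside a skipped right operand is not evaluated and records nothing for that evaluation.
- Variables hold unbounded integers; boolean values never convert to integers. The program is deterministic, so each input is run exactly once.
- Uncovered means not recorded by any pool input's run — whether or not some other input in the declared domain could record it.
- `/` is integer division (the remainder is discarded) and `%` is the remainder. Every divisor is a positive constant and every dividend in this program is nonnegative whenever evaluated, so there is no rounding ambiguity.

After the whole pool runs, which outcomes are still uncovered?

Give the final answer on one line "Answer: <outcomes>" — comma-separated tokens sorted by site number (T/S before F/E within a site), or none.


input #1, b=3, m=1: events B2->E, B3->S, B1->F, B5->F, B7->E, B6->T; outcomes B1=F, B2=E, B3=S, B5=F, B6=T, B7=E
input #2, b=9, m=3: events B2->E, B3->S, B1->F, B5->T, B7->E, B6->T; outcomes B1=F, B2=E, B3=S, B5=T, B6=T, B7=E
input #3, b=4, m=7: events B2->E, B3->S, B1->F, B5->F, B7->E, B6->T; outcomes B1=F, B2=E, B3=S, B5=F, B6=T, B7=E
input #4, b=5, m=6: events B2->E, B3->S, B1->F, B5->F, B7->E, B6->T; outcomes B1=F, B2=E, B3=S, B5=F, B6=T, B7=E
input #5, b=10, m=2: events B2->E, B3->E, B1->F, B5->F, B7->E, B6->T; outcomes B1=F, B2=E, B3=E, B5=F, B6=T, B7=E
input #6, b=10, m=-1: events B2->E, B3->E, B1->T, B4->T, B5->F, B7->E, B6->F, B8->T; outcomes B1=T, B2=E, B3=E, B4=T, B5=F, B6=F, B7=E, B8=T
input #7, b=8, m=5: events B2->E, B3->S, B1->F, B5->T, B7->E, B6->T; outcomes B1=F, B2=E, B3=S, B5=T, B6=T, B7=E
input #8, b=5, m=5: events B2->E, B3->S, B1->F, B5->F, B7->E, B6->T; outcomes B1=F, B2=E, B3=S, B5=F, B6=T, B7=E
union over the pool: B1=T, B1=F, B2=E, B3=S, B3=E, B4=T, B5=T, B5=F, B6=T, B6=F, B7=E, B8=T
uncovered (4 of 16): B2=S, B4=F, B7=S, B8=F
Answer: B2=S, B4=F, B7=S, B8=F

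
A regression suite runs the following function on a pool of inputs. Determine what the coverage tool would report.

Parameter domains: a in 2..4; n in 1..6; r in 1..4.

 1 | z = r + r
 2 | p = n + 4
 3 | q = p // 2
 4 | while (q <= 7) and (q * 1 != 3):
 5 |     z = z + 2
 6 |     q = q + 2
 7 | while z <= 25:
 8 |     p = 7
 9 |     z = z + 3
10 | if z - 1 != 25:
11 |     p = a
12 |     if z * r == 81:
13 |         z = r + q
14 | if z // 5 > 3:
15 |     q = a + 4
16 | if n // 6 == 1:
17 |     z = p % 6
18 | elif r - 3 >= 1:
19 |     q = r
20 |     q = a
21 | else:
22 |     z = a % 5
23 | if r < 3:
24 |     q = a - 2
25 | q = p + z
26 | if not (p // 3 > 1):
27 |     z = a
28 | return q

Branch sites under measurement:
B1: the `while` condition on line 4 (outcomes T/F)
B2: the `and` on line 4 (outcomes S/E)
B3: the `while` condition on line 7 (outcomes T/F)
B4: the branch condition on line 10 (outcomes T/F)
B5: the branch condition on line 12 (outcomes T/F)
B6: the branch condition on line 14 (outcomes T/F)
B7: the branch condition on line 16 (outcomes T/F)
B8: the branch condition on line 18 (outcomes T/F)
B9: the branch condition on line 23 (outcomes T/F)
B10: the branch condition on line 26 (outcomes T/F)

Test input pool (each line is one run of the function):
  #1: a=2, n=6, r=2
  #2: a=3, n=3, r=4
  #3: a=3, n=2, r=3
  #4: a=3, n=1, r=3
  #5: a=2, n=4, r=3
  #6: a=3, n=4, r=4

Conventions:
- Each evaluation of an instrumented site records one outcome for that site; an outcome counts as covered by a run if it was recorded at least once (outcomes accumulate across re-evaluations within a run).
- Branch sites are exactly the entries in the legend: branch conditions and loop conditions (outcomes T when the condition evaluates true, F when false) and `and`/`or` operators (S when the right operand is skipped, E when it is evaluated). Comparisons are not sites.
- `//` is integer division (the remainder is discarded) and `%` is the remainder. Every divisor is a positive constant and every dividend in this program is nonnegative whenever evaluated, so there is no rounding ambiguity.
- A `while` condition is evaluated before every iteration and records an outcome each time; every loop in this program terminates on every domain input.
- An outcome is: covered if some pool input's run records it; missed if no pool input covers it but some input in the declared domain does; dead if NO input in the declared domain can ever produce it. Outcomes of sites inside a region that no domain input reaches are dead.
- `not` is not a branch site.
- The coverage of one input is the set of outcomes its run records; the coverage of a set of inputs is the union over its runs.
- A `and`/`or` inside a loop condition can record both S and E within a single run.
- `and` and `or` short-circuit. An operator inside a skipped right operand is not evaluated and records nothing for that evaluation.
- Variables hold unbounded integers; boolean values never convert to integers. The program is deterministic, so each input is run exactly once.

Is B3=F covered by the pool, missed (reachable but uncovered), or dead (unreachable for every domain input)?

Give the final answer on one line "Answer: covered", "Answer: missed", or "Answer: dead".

B3=F is recorded by pool input(s) 1, 2, 3, 4, 5, 6 -> covered

Answer: covered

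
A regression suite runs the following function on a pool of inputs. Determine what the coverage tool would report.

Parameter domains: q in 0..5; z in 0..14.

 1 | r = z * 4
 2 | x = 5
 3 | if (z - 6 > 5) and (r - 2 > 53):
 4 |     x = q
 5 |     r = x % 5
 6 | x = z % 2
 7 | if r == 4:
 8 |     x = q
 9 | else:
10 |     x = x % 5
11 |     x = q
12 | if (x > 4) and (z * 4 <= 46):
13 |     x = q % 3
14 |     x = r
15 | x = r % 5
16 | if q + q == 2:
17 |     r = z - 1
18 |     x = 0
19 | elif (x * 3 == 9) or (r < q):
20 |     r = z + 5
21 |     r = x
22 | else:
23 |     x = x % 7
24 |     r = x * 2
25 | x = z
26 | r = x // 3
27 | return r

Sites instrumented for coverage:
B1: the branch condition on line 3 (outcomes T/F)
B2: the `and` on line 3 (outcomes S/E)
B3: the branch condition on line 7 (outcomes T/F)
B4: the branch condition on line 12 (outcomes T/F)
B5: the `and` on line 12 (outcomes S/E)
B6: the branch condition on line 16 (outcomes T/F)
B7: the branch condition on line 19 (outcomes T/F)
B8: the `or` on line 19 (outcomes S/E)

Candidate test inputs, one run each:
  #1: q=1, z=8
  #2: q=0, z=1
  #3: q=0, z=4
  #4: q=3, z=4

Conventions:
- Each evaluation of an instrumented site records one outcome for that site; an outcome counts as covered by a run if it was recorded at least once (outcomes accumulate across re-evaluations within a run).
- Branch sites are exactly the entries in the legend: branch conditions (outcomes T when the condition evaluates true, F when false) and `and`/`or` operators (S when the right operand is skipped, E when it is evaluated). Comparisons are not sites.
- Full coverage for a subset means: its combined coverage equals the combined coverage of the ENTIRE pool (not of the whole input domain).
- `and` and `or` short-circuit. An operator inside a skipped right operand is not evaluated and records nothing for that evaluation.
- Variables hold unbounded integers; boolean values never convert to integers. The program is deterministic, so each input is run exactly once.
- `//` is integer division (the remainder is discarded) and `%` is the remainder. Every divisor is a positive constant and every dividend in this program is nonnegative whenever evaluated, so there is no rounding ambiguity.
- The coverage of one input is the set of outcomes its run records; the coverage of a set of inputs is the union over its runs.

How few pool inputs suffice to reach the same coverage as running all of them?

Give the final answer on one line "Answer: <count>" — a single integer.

test 1 (q=1, z=8) hits B1=F, B2=S, B3=F, B4=F, B5=S, B6=T
test 2 (q=0, z=1) hits B1=F, B2=S, B3=T, B4=F, B5=S, B6=F, B7=F, B8=E
test 3 (q=0, z=4) hits B1=F, B2=S, B3=F, B4=F, B5=S, B6=F, B7=F, B8=E
test 4 (q=3, z=4) hits B1=F, B2=S, B3=F, B4=F, B5=S, B6=F, B7=F, B8=E
together the pool reaches 10 outcomes: B1=F, B2=S, B3=T, B3=F, B4=F, B5=S, B6=T, B6=F, B7=F, B8=E
every size-1 subset falls short of the 10 outcomes (best: 8/10)
size 2: inputs {1, 2} cover all 10 outcomes, and no lexicographically smaller subset of this size does

Answer: 2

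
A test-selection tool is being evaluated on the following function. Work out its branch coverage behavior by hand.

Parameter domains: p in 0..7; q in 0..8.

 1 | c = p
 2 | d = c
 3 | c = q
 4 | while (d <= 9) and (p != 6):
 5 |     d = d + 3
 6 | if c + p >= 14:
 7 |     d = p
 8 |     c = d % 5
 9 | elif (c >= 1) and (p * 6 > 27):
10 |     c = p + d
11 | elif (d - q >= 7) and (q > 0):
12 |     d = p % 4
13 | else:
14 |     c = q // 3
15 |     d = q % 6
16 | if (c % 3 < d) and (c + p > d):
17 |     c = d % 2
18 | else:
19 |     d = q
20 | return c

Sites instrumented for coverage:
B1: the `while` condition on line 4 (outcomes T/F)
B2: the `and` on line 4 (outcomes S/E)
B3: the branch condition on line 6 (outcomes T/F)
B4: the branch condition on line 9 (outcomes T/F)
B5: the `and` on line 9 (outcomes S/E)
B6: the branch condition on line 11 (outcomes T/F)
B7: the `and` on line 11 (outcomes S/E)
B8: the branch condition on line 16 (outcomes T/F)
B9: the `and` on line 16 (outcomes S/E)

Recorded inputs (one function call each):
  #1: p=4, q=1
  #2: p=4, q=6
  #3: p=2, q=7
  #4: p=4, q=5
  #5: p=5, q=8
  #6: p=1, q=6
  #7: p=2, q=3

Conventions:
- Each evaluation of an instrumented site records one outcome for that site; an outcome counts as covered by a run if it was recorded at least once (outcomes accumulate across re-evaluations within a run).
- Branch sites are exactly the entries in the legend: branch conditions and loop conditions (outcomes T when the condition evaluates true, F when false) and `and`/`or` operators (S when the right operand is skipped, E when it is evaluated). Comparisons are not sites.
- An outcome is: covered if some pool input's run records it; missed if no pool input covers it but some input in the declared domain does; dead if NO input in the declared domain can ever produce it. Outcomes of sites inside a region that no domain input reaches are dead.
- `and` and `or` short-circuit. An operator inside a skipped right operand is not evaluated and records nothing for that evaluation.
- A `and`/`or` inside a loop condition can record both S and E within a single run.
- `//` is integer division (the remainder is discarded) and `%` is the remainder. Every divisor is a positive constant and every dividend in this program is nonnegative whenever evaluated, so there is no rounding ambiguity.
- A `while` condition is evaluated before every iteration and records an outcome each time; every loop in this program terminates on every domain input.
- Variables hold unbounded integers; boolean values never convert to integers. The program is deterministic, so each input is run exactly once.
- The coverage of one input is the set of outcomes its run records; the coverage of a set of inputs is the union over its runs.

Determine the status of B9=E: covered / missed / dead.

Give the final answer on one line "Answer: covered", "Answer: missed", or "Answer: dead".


B9=E is recorded by pool input(s) 4, 5, 7 -> covered
Answer: covered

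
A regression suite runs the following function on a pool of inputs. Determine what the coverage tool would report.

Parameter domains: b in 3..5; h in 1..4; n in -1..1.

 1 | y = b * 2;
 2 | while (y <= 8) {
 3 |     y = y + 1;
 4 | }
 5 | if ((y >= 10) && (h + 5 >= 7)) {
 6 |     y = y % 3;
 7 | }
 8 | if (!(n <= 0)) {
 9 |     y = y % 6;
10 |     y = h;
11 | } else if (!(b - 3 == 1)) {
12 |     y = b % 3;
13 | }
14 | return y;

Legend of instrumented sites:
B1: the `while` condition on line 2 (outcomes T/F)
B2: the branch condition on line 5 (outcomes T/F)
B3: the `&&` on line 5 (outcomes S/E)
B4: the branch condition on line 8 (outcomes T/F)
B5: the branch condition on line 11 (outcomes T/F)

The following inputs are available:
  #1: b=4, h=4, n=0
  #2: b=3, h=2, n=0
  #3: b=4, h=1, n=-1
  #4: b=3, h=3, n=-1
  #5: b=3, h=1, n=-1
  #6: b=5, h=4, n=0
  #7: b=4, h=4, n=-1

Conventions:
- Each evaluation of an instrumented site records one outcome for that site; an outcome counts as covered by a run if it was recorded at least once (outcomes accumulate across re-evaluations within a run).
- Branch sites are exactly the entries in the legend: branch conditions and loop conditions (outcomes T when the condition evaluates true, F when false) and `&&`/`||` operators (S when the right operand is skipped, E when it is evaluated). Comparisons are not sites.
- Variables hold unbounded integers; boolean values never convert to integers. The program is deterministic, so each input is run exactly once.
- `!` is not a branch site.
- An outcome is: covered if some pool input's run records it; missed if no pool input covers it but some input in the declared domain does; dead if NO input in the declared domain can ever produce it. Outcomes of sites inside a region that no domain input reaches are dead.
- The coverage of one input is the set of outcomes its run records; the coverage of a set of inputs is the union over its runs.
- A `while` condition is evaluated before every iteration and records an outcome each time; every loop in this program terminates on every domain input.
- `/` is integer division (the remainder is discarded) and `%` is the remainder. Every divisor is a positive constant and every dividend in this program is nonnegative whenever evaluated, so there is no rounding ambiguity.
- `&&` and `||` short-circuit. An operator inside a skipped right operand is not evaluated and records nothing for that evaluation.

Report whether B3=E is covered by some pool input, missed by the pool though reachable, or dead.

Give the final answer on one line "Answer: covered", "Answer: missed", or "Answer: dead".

B3=E is recorded by pool input(s) 6 -> covered

Answer: covered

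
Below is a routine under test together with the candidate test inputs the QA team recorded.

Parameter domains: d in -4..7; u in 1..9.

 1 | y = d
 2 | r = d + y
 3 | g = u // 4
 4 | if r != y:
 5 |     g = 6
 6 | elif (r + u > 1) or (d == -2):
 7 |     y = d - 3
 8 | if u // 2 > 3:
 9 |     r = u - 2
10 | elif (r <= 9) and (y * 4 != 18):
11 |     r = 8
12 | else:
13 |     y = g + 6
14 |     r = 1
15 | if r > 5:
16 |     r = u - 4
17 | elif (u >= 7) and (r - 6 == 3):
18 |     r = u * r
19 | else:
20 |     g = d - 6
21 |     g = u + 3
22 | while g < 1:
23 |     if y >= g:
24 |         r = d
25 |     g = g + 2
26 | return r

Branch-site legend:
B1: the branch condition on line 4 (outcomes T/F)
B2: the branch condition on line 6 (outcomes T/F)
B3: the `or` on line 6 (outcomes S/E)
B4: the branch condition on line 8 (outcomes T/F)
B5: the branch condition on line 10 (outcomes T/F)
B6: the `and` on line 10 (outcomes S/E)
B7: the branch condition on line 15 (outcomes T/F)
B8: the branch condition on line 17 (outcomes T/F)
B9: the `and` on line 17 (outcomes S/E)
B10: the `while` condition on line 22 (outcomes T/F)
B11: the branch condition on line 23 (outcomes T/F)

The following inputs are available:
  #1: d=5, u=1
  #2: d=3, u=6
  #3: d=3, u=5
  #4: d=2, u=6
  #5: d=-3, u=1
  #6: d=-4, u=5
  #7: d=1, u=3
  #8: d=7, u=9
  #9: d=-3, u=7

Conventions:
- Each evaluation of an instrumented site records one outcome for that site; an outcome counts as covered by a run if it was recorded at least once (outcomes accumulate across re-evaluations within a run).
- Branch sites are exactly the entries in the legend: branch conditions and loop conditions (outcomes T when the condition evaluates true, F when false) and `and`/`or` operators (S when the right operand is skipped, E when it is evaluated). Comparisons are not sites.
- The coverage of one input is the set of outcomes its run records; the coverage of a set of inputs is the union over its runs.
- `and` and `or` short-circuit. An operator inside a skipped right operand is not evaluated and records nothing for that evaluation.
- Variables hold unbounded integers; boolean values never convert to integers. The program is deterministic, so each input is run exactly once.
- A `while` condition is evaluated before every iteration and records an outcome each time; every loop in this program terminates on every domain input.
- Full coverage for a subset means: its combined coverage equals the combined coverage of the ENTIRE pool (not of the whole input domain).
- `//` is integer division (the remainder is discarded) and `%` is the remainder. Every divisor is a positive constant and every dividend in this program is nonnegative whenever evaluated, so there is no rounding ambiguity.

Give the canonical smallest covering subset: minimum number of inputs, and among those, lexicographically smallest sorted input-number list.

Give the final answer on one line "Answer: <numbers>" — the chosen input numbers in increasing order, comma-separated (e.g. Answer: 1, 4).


input #1, d=5, u=1: outcomes B1=T, B4=F, B5=F, B6=S, B7=F, B8=F, B9=S, B10=F
input #2, d=3, u=6: outcomes B1=T, B4=F, B5=T, B6=E, B7=T, B10=F
input #3, d=3, u=5: outcomes B1=T, B4=F, B5=T, B6=E, B7=T, B10=F
input #4, d=2, u=6: outcomes B1=T, B4=F, B5=T, B6=E, B7=T, B10=F
input #5, d=-3, u=1: outcomes B1=T, B4=F, B5=T, B6=E, B7=T, B10=F
input #6, d=-4, u=5: outcomes B1=T, B4=F, B5=T, B6=E, B7=T, B10=F
input #7, d=1, u=3: outcomes B1=T, B4=F, B5=T, B6=E, B7=T, B10=F
input #8, d=7, u=9: outcomes B1=T, B4=T, B7=T, B10=F
input #9, d=-3, u=7: outcomes B1=T, B4=F, B5=T, B6=E, B7=T, B10=F
pool-wide coverage (12 outcomes): B1=T, B4=T, B4=F, B5=T, B5=F, B6=S, B6=E, B7=T, B7=F, B8=F, B9=S, B10=F
size 1 is not enough: best union over all size-1 subsets is 8/12
size 2 is not enough: best union over all size-2 subsets is 11/12
inputs {1, 2, 8} (size 3) cover everything; no size-3 subset with a lexicographically smaller index list covers all 12
Answer: 1, 2, 8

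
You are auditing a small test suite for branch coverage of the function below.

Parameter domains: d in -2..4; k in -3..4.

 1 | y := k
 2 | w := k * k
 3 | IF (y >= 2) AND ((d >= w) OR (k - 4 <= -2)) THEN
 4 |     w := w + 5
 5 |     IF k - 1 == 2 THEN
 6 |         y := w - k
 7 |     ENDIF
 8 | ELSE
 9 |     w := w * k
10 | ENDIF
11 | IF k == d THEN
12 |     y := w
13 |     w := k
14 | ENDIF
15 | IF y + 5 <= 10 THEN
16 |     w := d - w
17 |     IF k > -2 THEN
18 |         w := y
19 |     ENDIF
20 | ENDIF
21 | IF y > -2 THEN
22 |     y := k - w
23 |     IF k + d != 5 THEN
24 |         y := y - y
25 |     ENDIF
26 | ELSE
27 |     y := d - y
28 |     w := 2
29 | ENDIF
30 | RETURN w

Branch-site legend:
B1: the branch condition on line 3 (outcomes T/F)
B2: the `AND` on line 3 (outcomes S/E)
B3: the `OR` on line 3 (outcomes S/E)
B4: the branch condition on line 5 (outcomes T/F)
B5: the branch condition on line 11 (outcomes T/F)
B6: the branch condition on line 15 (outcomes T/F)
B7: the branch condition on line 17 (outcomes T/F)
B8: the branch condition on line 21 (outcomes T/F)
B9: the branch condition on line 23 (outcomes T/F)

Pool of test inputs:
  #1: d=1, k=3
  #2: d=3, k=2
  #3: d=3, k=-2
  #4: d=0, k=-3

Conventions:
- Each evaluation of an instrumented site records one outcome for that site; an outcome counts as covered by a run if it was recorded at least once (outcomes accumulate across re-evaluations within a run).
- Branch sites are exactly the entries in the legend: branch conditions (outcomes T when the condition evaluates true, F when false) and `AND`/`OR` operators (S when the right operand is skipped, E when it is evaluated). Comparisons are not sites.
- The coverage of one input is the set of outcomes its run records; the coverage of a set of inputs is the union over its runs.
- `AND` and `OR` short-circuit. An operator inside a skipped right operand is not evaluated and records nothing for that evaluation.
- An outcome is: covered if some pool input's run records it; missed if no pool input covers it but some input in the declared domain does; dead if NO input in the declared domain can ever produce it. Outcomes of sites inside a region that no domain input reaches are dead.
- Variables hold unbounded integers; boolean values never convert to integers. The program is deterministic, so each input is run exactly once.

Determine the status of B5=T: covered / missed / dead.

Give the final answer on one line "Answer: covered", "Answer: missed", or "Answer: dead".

no pool input records B5=T
but domain input (d=-2, k=-2) does record it -> reachable, so missed

Answer: missed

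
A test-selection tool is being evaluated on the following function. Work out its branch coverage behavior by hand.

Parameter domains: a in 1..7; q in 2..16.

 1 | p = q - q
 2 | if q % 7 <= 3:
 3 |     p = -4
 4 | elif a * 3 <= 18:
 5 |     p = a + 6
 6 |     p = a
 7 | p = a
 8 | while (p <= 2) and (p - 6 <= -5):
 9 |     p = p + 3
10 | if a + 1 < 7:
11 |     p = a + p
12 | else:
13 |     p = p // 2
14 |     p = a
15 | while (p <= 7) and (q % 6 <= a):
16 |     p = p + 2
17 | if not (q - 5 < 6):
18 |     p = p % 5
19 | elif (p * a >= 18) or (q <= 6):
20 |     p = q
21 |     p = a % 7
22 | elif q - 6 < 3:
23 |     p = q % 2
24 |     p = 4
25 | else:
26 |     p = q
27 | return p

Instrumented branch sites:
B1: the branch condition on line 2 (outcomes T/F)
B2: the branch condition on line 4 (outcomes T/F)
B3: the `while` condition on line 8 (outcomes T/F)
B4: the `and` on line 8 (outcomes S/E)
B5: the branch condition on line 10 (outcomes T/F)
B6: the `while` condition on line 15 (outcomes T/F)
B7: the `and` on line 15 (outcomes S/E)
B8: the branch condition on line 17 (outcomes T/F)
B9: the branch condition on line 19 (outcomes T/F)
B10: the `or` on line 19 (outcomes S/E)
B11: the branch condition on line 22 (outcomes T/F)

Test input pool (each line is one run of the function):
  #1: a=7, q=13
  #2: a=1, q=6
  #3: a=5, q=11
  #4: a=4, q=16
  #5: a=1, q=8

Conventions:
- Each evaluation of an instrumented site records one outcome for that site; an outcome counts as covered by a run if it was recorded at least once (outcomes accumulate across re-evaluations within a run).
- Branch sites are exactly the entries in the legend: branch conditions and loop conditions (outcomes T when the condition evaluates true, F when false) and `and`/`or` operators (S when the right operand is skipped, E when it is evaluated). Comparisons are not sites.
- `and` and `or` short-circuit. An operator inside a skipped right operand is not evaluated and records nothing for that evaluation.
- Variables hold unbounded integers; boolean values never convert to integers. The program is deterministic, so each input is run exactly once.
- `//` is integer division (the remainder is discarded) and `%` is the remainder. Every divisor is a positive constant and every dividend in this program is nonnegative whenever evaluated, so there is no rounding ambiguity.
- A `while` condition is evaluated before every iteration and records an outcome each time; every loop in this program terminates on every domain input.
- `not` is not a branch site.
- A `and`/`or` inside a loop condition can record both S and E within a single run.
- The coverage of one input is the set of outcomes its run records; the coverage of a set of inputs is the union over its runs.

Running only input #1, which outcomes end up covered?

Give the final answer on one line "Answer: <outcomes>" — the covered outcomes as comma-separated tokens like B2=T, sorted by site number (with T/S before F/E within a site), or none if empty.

Simulating input #1 (a=7, q=13) step by step:
  B1->F, B2->F, B4->S, B3->F, B5->F, B7->E, B6->T, B7->S, B6->F, B8->T
deduplicating events, the covered set is: B1=F, B2=F, B3=F, B4=S, B5=F, B6=T, B6=F, B7=S, B7=E, B8=T

Answer: B1=F, B2=F, B3=F, B4=S, B5=F, B6=T, B6=F, B7=S, B7=E, B8=T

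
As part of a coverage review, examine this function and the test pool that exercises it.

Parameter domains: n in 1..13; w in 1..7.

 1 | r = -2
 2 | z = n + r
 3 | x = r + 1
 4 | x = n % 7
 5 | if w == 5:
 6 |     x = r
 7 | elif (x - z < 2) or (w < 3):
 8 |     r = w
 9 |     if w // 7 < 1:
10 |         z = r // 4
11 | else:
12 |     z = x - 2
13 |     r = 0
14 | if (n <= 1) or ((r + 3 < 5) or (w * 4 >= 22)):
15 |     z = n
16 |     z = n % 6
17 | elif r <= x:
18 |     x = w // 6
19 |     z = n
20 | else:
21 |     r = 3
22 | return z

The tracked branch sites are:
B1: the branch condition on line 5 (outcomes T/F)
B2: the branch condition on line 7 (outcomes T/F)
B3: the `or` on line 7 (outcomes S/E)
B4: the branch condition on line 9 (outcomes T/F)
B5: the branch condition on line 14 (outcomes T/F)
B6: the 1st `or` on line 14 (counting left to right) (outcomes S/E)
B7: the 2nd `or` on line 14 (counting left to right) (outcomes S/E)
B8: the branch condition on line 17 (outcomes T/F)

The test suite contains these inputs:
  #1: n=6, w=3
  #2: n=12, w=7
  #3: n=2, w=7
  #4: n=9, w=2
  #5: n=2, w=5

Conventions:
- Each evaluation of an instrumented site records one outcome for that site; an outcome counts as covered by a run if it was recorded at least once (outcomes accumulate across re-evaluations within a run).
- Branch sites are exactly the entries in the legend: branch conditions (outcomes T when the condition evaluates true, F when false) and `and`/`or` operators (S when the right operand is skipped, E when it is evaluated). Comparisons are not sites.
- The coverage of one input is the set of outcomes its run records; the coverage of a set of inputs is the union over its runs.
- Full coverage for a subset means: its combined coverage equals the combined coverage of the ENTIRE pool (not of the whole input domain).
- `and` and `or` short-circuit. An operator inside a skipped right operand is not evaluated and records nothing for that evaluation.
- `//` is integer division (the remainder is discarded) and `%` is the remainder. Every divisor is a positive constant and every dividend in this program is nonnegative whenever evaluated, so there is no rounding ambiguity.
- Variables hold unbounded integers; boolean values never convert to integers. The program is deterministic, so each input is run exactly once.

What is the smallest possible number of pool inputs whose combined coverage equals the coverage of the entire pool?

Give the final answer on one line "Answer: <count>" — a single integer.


#1 (n=6, w=3) -> B1->F, B3->E, B2->F, B6->E, B7->S, B5->T; covered: B1=F, B2=F, B3=E, B5=T, B6=E, B7=S
#2 (n=12, w=7) -> B1->F, B3->S, B2->T, B4->F, B6->E, B7->E, B5->T; covered: B1=F, B2=T, B3=S, B4=F, B5=T, B6=E, B7=E
#3 (n=2, w=7) -> B1->F, B3->E, B2->F, B6->E, B7->S, B5->T; covered: B1=F, B2=F, B3=E, B5=T, B6=E, B7=S
#4 (n=9, w=2) -> B1->F, B3->S, B2->T, B4->T, B6->E, B7->E, B5->F, B8->T; covered: B1=F, B2=T, B3=S, B4=T, B5=F, B6=E, B7=E, B8=T
#5 (n=2, w=5) -> B1->T, B6->E, B7->S, B5->T; covered: B1=T, B5=T, B6=E, B7=S
the full pool covers 14 outcomes: B1=T, B1=F, B2=T, B2=F, B3=S, B3=E, B4=T, B4=F, B5=T, B5=F, B6=E, B7=S, B7=E, B8=T
no size-1 subset reaches all 14 outcomes (best union: 8/14)
no size-2 subset reaches all 14 outcomes (best union: 12/14)
no size-3 subset reaches all 14 outcomes (best union: 13/14)
inputs {1, 2, 4, 5} (size 4) cover everything; no size-4 subset with a lexicographically smaller index list covers all 14
Answer: 4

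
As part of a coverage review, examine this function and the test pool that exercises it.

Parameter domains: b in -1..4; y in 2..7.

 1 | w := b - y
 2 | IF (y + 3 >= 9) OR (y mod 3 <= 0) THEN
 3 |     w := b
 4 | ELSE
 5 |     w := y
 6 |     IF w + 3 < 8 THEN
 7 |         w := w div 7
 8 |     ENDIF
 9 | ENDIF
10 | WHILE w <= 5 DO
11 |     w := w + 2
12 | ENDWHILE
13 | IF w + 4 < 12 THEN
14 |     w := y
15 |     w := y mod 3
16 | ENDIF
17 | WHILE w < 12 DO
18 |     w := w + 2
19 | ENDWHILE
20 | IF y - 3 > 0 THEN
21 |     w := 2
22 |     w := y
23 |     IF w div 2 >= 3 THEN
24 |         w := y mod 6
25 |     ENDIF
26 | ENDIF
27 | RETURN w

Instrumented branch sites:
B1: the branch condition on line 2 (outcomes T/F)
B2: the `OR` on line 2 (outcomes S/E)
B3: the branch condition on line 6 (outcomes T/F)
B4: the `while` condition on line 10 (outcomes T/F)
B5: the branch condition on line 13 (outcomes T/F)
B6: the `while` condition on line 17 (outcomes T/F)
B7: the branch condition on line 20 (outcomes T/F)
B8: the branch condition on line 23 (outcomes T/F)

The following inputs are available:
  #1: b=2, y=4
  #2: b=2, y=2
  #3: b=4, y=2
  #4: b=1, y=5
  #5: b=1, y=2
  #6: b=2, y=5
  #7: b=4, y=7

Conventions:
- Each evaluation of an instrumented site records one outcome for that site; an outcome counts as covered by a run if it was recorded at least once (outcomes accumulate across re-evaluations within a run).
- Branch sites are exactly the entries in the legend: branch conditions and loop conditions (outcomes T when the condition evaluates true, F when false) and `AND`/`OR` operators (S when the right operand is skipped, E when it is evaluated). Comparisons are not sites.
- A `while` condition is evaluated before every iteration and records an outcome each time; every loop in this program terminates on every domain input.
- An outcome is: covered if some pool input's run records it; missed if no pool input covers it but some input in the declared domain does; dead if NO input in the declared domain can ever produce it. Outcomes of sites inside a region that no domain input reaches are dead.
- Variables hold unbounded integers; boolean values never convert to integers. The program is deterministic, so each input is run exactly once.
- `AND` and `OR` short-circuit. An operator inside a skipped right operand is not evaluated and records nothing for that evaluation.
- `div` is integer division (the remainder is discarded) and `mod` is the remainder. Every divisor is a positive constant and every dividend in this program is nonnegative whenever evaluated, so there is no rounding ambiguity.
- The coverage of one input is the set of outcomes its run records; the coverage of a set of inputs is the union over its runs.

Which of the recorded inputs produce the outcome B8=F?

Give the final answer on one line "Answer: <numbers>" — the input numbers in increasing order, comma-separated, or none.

input #1 (b=2, y=4): records B8=F
input #2 (b=2, y=2): does not record B8=F
input #3 (b=4, y=2): does not record B8=F
input #4 (b=1, y=5): records B8=F
input #5 (b=1, y=2): does not record B8=F
input #6 (b=2, y=5): records B8=F
input #7 (b=4, y=7): does not record B8=F

Answer: 1, 4, 6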